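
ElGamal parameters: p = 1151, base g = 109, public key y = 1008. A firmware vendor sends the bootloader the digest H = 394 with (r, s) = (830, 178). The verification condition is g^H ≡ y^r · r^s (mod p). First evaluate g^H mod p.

928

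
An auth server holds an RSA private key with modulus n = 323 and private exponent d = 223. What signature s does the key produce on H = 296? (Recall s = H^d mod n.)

277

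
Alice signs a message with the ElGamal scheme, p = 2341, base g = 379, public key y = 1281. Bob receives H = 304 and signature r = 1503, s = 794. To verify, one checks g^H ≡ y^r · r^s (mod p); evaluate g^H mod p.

379^2 = 143641 ≡ 840
379^4 ≡ 840^2 = 705600 ≡ 959
379^8 ≡ 959^2 = 919681 ≡ 2009
379^16 ≡ 2009^2 = 4036081 ≡ 197
379^32 ≡ 197^2 = 38809 ≡ 1353
379^64 ≡ 1353^2 = 1830609 ≡ 2288
379^128 ≡ 2288^2 = 5234944 ≡ 468
379^256 ≡ 468^2 = 219024 ≡ 1311
304 = 256 + 32 + 16, so 379^304 ≡ 1311·1353·197 ≡ 1204 (mod 2341)

1204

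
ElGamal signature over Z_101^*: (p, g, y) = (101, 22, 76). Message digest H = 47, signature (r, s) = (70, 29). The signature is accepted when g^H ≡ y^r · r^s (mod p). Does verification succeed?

fails

Left side g^H mod p:
Squares mod 101: 22^1≡22, 22^2≡80, 22^4≡37, 22^8≡56, 22^16≡5, 22^32≡25
47 = 32 + 8 + 4 + 2 + 1, so 22^47 ≡ 25·56·37·80·22 ≡ 47 (mod 101)
Right side y^r · r^s mod p:
Squares mod 101: 76^1≡76, 76^2≡19, 76^4≡58, 76^8≡31, 76^16≡52, 76^32≡78, 76^64≡24
70 = 64 + 4 + 2, so 76^70 ≡ 24·58·19 ≡ 87 (mod 101)
Squares mod 101: 70^1≡70, 70^2≡52, 70^4≡78, 70^8≡24, 70^16≡71
29 = 16 + 8 + 4 + 1, so 70^29 ≡ 71·24·78·70 ≡ 23 (mod 101)
87·23 = 2001 ≡ 82 (mod 101)
47 ≠ 82, so verification fails.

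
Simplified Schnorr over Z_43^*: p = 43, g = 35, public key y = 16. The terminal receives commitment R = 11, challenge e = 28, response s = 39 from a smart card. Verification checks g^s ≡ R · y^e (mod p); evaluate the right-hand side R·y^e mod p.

11

16^2 = 256 ≡ 41
16^4 ≡ 41^2 = 1681 ≡ 4
16^8 ≡ 4^2 = 16
16^16 ≡ 16^2 = 256 ≡ 41
28 = 16 + 8 + 4, so 16^28 ≡ 41·16·4 ≡ 1 (mod 43)
R · y^e ≡ 11·1 = 11 ≡ 11 (mod 43)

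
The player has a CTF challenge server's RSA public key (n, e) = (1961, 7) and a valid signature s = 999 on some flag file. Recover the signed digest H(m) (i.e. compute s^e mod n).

111

s^2 ≡ 999^2 = 998001 ≡ 1813
s^4 ≡ 1813^2 = 3286969 ≡ 333
7 = 4 + 2 + 1, so s^7 ≡ 333·1813·999 ≡ 111 (mod 1961)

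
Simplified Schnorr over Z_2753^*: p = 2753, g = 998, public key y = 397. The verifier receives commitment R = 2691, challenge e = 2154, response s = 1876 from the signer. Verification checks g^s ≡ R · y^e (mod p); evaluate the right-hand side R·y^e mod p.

397^2 = 157609 ≡ 688
397^4 ≡ 688^2 = 473344 ≡ 2581
397^8 ≡ 2581^2 = 6661561 ≡ 2054
397^16 ≡ 2054^2 = 4218916 ≡ 1320
397^32 ≡ 1320^2 = 1742400 ≡ 2504
397^64 ≡ 2504^2 = 6270016 ≡ 1435
397^128 ≡ 1435^2 = 2059225 ≡ 2734
397^256 ≡ 2734^2 = 7474756 ≡ 361
397^512 ≡ 361^2 = 130321 ≡ 930
397^1024 ≡ 930^2 = 864900 ≡ 458
397^2048 ≡ 458^2 = 209764 ≡ 536
2154 = 2048 + 64 + 32 + 8 + 2, so 397^2154 ≡ 536·1435·2504·2054·688 ≡ 1011 (mod 2753)
R · y^e ≡ 2691·1011 = 2720601 ≡ 637 (mod 2753)

637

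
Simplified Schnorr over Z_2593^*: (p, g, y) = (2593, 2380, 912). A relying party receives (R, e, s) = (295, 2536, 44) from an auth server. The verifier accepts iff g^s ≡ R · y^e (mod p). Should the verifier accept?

reject

g^s mod p:
2380^2 = 5664400 ≡ 1288
2380^4 ≡ 1288^2 = 1658944 ≡ 2017
2380^8 ≡ 2017^2 = 4068289 ≡ 2465
2380^16 ≡ 2465^2 = 6076225 ≡ 826
2380^32 ≡ 826^2 = 682276 ≡ 317
44 = 32 + 8 + 4, so 2380^44 ≡ 317·2465·2017 ≡ 1067 (mod 2593)
R · y^e mod p:
912^2 = 831744 ≡ 1984
912^4 ≡ 1984^2 = 3936256 ≡ 82
912^8 ≡ 82^2 = 6724 ≡ 1538
912^16 ≡ 1538^2 = 2365444 ≡ 628
912^32 ≡ 628^2 = 394384 ≡ 248
912^64 ≡ 248^2 = 61504 ≡ 1865
912^128 ≡ 1865^2 = 3478225 ≡ 1012
912^256 ≡ 1012^2 = 1024144 ≡ 2502
912^512 ≡ 2502^2 = 6260004 ≡ 502
912^1024 ≡ 502^2 = 252004 ≡ 483
912^2048 ≡ 483^2 = 233289 ≡ 2512
2536 = 2048 + 256 + 128 + 64 + 32 + 8, so 912^2536 ≡ 2512·2502·1012·1865·248·1538 ≡ 62 (mod 2593)
295·62 = 18290 ≡ 139 (mod 2593)
1067 ≠ 139; the check fails.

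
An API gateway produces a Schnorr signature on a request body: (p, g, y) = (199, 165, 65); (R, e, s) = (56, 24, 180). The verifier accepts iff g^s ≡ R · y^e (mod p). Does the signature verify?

does not verify

g^s mod p:
165^2 = 27225 ≡ 161
165^4 ≡ 161^2 = 25921 ≡ 51
165^8 ≡ 51^2 = 2601 ≡ 14
165^16 ≡ 14^2 = 196
165^32 ≡ 196^2 = 38416 ≡ 9
165^64 ≡ 9^2 = 81
165^128 ≡ 81^2 = 6561 ≡ 193
180 = 128 + 32 + 16 + 4, so 165^180 ≡ 193·9·196·51 ≡ 103 (mod 199)
R · y^e mod p:
65^2 = 4225 ≡ 46
65^4 ≡ 46^2 = 2116 ≡ 126
65^8 ≡ 126^2 = 15876 ≡ 155
65^16 ≡ 155^2 = 24025 ≡ 145
24 = 16 + 8, so 65^24 ≡ 145·155 ≡ 187 (mod 199)
56·187 = 10472 ≡ 124 (mod 199)
103 ≠ 124; the check fails.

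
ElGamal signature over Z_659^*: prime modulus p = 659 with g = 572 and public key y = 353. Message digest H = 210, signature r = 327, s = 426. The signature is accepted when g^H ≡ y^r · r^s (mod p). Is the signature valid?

Left side g^H mod p:
Squares mod 659: 572^1≡572, 572^2≡320, 572^4≡255, 572^8≡443, 572^16≡526, 572^32≡555, 572^64≡272, 572^128≡176
210 = 128 + 64 + 16 + 2, so 572^210 ≡ 176·272·526·320 ≡ 616 (mod 659)
Right side y^r · r^s mod p:
Squares mod 659: 353^1≡353, 353^2≡58, 353^4≡69, 353^8≡148, 353^16≡157, 353^32≡266, 353^64≡243, 353^128≡398, 353^256≡244
327 = 256 + 64 + 4 + 2 + 1, so 353^327 ≡ 244·243·69·58·353 ≡ 125 (mod 659)
Squares mod 659: 327^1≡327, 327^2≡171, 327^4≡245, 327^8≡56, 327^16≡500, 327^32≡239, 327^64≡447, 327^128≡132, 327^256≡290
426 = 256 + 128 + 32 + 8 + 2, so 327^426 ≡ 290·132·239·56·171 ≡ 142 (mod 659)
125·142 = 17750 ≡ 616 (mod 659)
616 ≡ 616 (mod 659), so the signature is genuine.

valid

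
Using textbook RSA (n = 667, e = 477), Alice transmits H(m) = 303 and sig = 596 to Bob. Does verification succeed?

sig^2 ≡ 596^2 = 355216 ≡ 372
sig^4 ≡ 372^2 = 138384 ≡ 315
sig^8 ≡ 315^2 = 99225 ≡ 509
sig^16 ≡ 509^2 = 259081 ≡ 285
sig^32 ≡ 285^2 = 81225 ≡ 518
sig^64 ≡ 518^2 = 268324 ≡ 190
sig^128 ≡ 190^2 = 36100 ≡ 82
sig^256 ≡ 82^2 = 6724 ≡ 54
477 = 256 + 128 + 64 + 16 + 8 + 4 + 1, so sig^477 ≡ 54·82·190·285·509·315·596 ≡ 306 (mod 667)
The recovered value 306 does not match the digest 303.

fails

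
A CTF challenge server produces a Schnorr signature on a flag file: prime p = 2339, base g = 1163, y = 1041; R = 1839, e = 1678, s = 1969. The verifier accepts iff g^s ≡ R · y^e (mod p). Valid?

no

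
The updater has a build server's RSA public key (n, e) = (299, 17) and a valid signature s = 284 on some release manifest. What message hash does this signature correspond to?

s^2 ≡ 284^2 = 80656 ≡ 225
s^4 ≡ 225^2 = 50625 ≡ 94
s^8 ≡ 94^2 = 8836 ≡ 165
s^16 ≡ 165^2 = 27225 ≡ 16
17 = 16 + 1, so s^17 ≡ 16·284 ≡ 59 (mod 299)

59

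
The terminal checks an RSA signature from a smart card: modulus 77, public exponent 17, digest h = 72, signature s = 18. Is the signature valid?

s^2 ≡ 18^2 = 324 ≡ 16
s^4 ≡ 16^2 = 256 ≡ 25
s^8 ≡ 25^2 = 625 ≡ 9
s^16 ≡ 9^2 = 81 ≡ 4
17 = 16 + 1, so s^17 ≡ 4·18 ≡ 72 (mod 77)
s^17 mod 77 = 72 matches h.

valid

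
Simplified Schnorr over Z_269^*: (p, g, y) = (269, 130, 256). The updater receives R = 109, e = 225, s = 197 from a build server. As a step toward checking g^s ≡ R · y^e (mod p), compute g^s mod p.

8

Squares mod 269: 130^1≡130, 130^2≡222, 130^4≡57, 130^8≡21, 130^16≡172, 130^32≡263, 130^64≡36, 130^128≡220
197 = 128 + 64 + 4 + 1, so 130^197 ≡ 220·36·57·130 ≡ 8 (mod 269)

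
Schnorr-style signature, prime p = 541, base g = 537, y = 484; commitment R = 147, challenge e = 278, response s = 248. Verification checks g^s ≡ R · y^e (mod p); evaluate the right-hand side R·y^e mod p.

484^2 = 234256 ≡ 3
484^4 ≡ 3^2 = 9
484^8 ≡ 9^2 = 81
484^16 ≡ 81^2 = 6561 ≡ 69
484^32 ≡ 69^2 = 4761 ≡ 433
484^64 ≡ 433^2 = 187489 ≡ 303
484^128 ≡ 303^2 = 91809 ≡ 380
484^256 ≡ 380^2 = 144400 ≡ 494
278 = 256 + 16 + 4 + 2, so 484^278 ≡ 494·69·9·3 ≡ 81 (mod 541)
R · y^e ≡ 147·81 = 11907 ≡ 5 (mod 541)

5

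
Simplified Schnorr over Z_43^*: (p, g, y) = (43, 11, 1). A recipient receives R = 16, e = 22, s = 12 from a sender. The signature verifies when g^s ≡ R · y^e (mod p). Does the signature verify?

g^s mod p:
Squares mod 43: 11^1≡11, 11^2≡35, 11^4≡21, 11^8≡11
12 = 8 + 4, so 11^12 ≡ 11·21 ≡ 16 (mod 43)
R · y^e mod p:
Squares mod 43: 1^1≡1, 1^2≡1, 1^4≡1, 1^8≡1, 1^16≡1
22 = 16 + 4 + 2, so 1^22 ≡ 1·1·1 ≡ 1 (mod 43)
16·1 = 16 ≡ 16 (mod 43)
16 ≡ 16 (mod 43); signature holds.

verifies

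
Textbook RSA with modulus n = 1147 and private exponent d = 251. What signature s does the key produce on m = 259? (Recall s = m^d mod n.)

148

m^251 mod 1147 = 148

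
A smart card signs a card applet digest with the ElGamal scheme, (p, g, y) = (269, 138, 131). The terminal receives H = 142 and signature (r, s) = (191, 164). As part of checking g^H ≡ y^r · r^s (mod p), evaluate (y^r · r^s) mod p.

131^191 mod 269 = 125
191^164 mod 269 = 37
y^r · r^s ≡ 125·37 = 4625 ≡ 52 (mod 269)

52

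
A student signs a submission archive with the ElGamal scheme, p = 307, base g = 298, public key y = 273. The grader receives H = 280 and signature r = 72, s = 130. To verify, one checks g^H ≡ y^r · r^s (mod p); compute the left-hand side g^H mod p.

298^2 = 88804 ≡ 81
298^4 ≡ 81^2 = 6561 ≡ 114
298^8 ≡ 114^2 = 12996 ≡ 102
298^16 ≡ 102^2 = 10404 ≡ 273
298^32 ≡ 273^2 = 74529 ≡ 235
298^64 ≡ 235^2 = 55225 ≡ 272
298^128 ≡ 272^2 = 73984 ≡ 304
298^256 ≡ 304^2 = 92416 ≡ 9
280 = 256 + 16 + 8, so 298^280 ≡ 9·273·102 ≡ 102 (mod 307)

102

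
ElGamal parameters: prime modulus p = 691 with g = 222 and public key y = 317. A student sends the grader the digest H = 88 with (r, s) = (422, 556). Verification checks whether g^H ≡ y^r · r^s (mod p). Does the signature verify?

Left side g^H mod p:
222^2 = 49284 ≡ 223
222^4 ≡ 223^2 = 49729 ≡ 668
222^8 ≡ 668^2 = 446224 ≡ 529
222^16 ≡ 529^2 = 279841 ≡ 677
222^32 ≡ 677^2 = 458329 ≡ 196
222^64 ≡ 196^2 = 38416 ≡ 411
88 = 64 + 16 + 8, so 222^88 ≡ 411·677·529 ≡ 680 (mod 691)
Right side y^r · r^s mod p:
317^2 = 100489 ≡ 294
317^4 ≡ 294^2 = 86436 ≡ 61
317^8 ≡ 61^2 = 3721 ≡ 266
317^16 ≡ 266^2 = 70756 ≡ 274
317^32 ≡ 274^2 = 75076 ≡ 448
317^64 ≡ 448^2 = 200704 ≡ 314
317^128 ≡ 314^2 = 98596 ≡ 474
317^256 ≡ 474^2 = 224676 ≡ 101
422 = 256 + 128 + 32 + 4 + 2, so 317^422 ≡ 101·474·448·61·294 ≡ 266 (mod 691)
422^2 = 178084 ≡ 497
422^4 ≡ 497^2 = 247009 ≡ 322
422^8 ≡ 322^2 = 103684 ≡ 34
422^16 ≡ 34^2 = 1156 ≡ 465
422^32 ≡ 465^2 = 216225 ≡ 633
422^64 ≡ 633^2 = 400689 ≡ 600
422^128 ≡ 600^2 = 360000 ≡ 680
422^256 ≡ 680^2 = 462400 ≡ 121
422^512 ≡ 121^2 = 14641 ≡ 130
556 = 512 + 32 + 8 + 4, so 422^556 ≡ 130·633·34·322 ≡ 322 (mod 691)
266·322 = 85652 ≡ 659 (mod 691)
680 ≠ 659, so verification fails.

does not verify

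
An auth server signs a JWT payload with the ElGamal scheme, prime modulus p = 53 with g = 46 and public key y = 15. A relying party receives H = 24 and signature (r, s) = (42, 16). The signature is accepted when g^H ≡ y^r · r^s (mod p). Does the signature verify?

does not verify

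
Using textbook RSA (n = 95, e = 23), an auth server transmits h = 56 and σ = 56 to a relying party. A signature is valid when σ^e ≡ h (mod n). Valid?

yes

σ^2 ≡ 56^2 = 3136 ≡ 1
σ^4 ≡ 1^2 = 1
σ^8 ≡ 1^2 = 1
σ^16 ≡ 1^2 = 1
23 = 16 + 4 + 2 + 1, so σ^23 ≡ 1·1·1·56 ≡ 56 (mod 95)
56 = h, so the signature checks out.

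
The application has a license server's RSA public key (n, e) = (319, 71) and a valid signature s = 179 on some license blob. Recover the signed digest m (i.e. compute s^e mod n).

179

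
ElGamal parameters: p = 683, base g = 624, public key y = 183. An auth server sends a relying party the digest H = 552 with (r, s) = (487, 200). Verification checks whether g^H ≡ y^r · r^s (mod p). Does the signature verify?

verifies

Left side g^H mod p:
624^2 = 389376 ≡ 66
624^4 ≡ 66^2 = 4356 ≡ 258
624^8 ≡ 258^2 = 66564 ≡ 313
624^16 ≡ 313^2 = 97969 ≡ 300
624^32 ≡ 300^2 = 90000 ≡ 527
624^64 ≡ 527^2 = 277729 ≡ 431
624^128 ≡ 431^2 = 185761 ≡ 668
624^256 ≡ 668^2 = 446224 ≡ 225
624^512 ≡ 225^2 = 50625 ≡ 83
552 = 512 + 32 + 8, so 624^552 ≡ 83·527·313 ≡ 198 (mod 683)
Right side y^r · r^s mod p:
183^2 = 33489 ≡ 22
183^4 ≡ 22^2 = 484
183^8 ≡ 484^2 = 234256 ≡ 670
183^16 ≡ 670^2 = 448900 ≡ 169
183^32 ≡ 169^2 = 28561 ≡ 558
183^64 ≡ 558^2 = 311364 ≡ 599
183^128 ≡ 599^2 = 358801 ≡ 226
183^256 ≡ 226^2 = 51076 ≡ 534
487 = 256 + 128 + 64 + 32 + 4 + 2 + 1, so 183^487 ≡ 534·226·599·558·484·22·183 ≡ 178 (mod 683)
487^2 = 237169 ≡ 168
487^4 ≡ 168^2 = 28224 ≡ 221
487^8 ≡ 221^2 = 48841 ≡ 348
487^16 ≡ 348^2 = 121104 ≡ 213
487^32 ≡ 213^2 = 45369 ≡ 291
487^64 ≡ 291^2 = 84681 ≡ 672
487^128 ≡ 672^2 = 451584 ≡ 121
200 = 128 + 64 + 8, so 487^200 ≡ 121·672·348 ≡ 569 (mod 683)
178·569 = 101282 ≡ 198 (mod 683)
198 ≡ 198 (mod 683), so the signature is genuine.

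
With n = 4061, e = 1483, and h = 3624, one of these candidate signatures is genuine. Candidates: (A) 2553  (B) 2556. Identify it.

Candidate A: 2553^2 = 6517809 ≡ 3965; 2553^4 ≡ 3965^2 = 15721225 ≡ 1094; 2553^8 ≡ 1094^2 = 1196836 ≡ 2902; 2553^16 ≡ 2902^2 = 8421604 ≡ 3151; 2553^32 ≡ 3151^2 = 9928801 ≡ 3717; 2553^64 ≡ 3717^2 = 13816089 ≡ 567; 2553^128 ≡ 567^2 = 321489 ≡ 670; 2553^256 ≡ 670^2 = 448900 ≡ 2190; 2553^512 ≡ 2190^2 = 4796100 ≡ 59; 2553^1024 ≡ 59^2 = 3481; 1483 = 1024 + 256 + 128 + 64 + 8 + 2 + 1, so 2553^1483 ≡ 3481·2190·670·567·2902·3965·2553 ≡ 1354 (mod 4061)
Candidate B: 2556^2 = 6533136 ≡ 3048; 2556^4 ≡ 3048^2 = 9290304 ≡ 2797; 2556^8 ≡ 2797^2 = 7823209 ≡ 1723; 2556^16 ≡ 1723^2 = 2968729 ≡ 138; 2556^32 ≡ 138^2 = 19044 ≡ 2800; 2556^64 ≡ 2800^2 = 7840000 ≡ 2270; 2556^128 ≡ 2270^2 = 5152900 ≡ 3552; 2556^256 ≡ 3552^2 = 12616704 ≡ 3238; 2556^512 ≡ 3238^2 = 10484644 ≡ 3203; 2556^1024 ≡ 3203^2 = 10259209 ≡ 1123; 1483 = 1024 + 256 + 128 + 64 + 8 + 2 + 1, so 2556^1483 ≡ 1123·3238·3552·2270·1723·3048·2556 ≡ 3624 (mod 4061)
  → matches h = 3624

B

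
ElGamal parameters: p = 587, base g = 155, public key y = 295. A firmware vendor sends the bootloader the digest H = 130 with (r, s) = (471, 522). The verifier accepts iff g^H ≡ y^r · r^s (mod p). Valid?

no

Left side g^H mod p:
Squares mod 587: 155^1≡155, 155^2≡545, 155^4≡3, 155^8≡9, 155^16≡81, 155^32≡104, 155^64≡250, 155^128≡278
130 = 128 + 2, so 155^130 ≡ 278·545 ≡ 64 (mod 587)
Right side y^r · r^s mod p:
Squares mod 587: 295^1≡295, 295^2≡149, 295^4≡482, 295^8≡459, 295^16≡535, 295^32≡356, 295^64≡531, 295^128≡201, 295^256≡485
471 = 256 + 128 + 64 + 16 + 4 + 2 + 1, so 295^471 ≡ 485·201·531·535·482·149·295 ≡ 258 (mod 587)
Squares mod 587: 471^1≡471, 471^2≡542, 471^4≡264, 471^8≡430, 471^16≡582, 471^32≡25, 471^64≡38, 471^128≡270, 471^256≡112, 471^512≡217
522 = 512 + 8 + 2, so 471^522 ≡ 217·430·542 ≡ 448 (mod 587)
258·448 = 115584 ≡ 532 (mod 587)
64 ≠ 532, so verification fails.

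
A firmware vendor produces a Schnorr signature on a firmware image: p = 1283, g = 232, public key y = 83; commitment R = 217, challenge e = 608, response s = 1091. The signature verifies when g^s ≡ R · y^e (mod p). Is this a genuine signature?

genuine

g^s mod p:
Squares mod 1283: 232^1≡232, 232^2≡1221, 232^4≡1278, 232^8≡25, 232^16≡625, 232^32≡593, 232^64≡107, 232^128≡1185, 232^256≡623, 232^512≡663, 232^1024≡783
1091 = 1024 + 64 + 2 + 1, so 232^1091 ≡ 783·107·1221·232 ≡ 600 (mod 1283)
R · y^e mod p:
Squares mod 1283: 83^1≡83, 83^2≡474, 83^4≡151, 83^8≡990, 83^16≡1171, 83^32≡997, 83^64≡967, 83^128≡1065, 83^256≡53, 83^512≡243
608 = 512 + 64 + 32, so 83^608 ≡ 243·967·997 ≡ 257 (mod 1283)
217·257 = 55769 ≡ 600 (mod 1283)
600 ≡ 600 (mod 1283); signature holds.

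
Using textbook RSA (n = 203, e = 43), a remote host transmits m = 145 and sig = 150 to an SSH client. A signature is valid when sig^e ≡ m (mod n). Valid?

no

Squares mod 203: sig^1≡150, sig^2≡170, sig^4≡74, sig^8≡198, sig^16≡25, sig^32≡16
43 = 32 + 8 + 2 + 1, so sig^43 ≡ 16·198·170·150 ≡ 150 (mod 203)
sig^43 mod 203 = 150, but m = 145.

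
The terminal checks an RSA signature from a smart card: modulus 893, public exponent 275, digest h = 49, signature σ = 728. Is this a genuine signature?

σ^2 ≡ 728^2 = 529984 ≡ 435
σ^4 ≡ 435^2 = 189225 ≡ 802
σ^8 ≡ 802^2 = 643204 ≡ 244
σ^16 ≡ 244^2 = 59536 ≡ 598
σ^32 ≡ 598^2 = 357604 ≡ 404
σ^64 ≡ 404^2 = 163216 ≡ 690
σ^128 ≡ 690^2 = 476100 ≡ 131
σ^256 ≡ 131^2 = 17161 ≡ 194
275 = 256 + 16 + 2 + 1, so σ^275 ≡ 194·598·435·728 ≡ 233 (mod 893)
σ^275 mod 893 = 233, but h = 49.

forged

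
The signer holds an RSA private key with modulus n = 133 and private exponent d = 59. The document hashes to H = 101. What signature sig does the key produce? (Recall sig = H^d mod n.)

H^2 ≡ 101^2 = 10201 ≡ 93
H^4 ≡ 93^2 = 8649 ≡ 4
H^8 ≡ 4^2 = 16
H^16 ≡ 16^2 = 256 ≡ 123
H^32 ≡ 123^2 = 15129 ≡ 100
59 = 32 + 16 + 8 + 2 + 1, so H^59 ≡ 100·123·16·93·101 ≡ 5 (mod 133)

5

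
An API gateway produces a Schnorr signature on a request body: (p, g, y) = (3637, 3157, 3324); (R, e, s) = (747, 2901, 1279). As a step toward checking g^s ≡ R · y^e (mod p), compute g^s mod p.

230

3157^1279 mod 3637 = 230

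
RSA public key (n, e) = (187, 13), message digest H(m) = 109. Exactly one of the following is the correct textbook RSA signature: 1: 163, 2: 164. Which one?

2

Candidate 1: 163^2 = 26569 ≡ 15; 163^4 ≡ 15^2 = 225 ≡ 38; 163^8 ≡ 38^2 = 1444 ≡ 135; 13 = 8 + 4 + 1, so 163^13 ≡ 135·38·163 ≡ 113 (mod 187)
Candidate 2: 164^2 = 26896 ≡ 155; 164^4 ≡ 155^2 = 24025 ≡ 89; 164^8 ≡ 89^2 = 7921 ≡ 67; 13 = 8 + 4 + 1, so 164^13 ≡ 67·89·164 ≡ 109 (mod 187)
  → matches H(m) = 109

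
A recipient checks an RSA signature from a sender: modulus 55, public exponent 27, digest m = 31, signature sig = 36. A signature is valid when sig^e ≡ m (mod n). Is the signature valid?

sig^27 mod 55 = 31
31 = m, so the signature checks out.

valid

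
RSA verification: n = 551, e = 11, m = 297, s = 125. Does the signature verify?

s^2 ≡ 125^2 = 15625 ≡ 197
s^4 ≡ 197^2 = 38809 ≡ 239
s^8 ≡ 239^2 = 57121 ≡ 368
11 = 8 + 2 + 1, so s^11 ≡ 368·197·125 ≡ 254 (mod 551)
254 ≠ 297, so verification fails.

does not verify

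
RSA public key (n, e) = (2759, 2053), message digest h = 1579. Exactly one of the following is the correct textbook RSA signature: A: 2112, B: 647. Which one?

Candidate A: 2112^2053 mod 2759 = 1180
Candidate B: 647^2053 mod 2759 = 1579
  → matches h = 1579

B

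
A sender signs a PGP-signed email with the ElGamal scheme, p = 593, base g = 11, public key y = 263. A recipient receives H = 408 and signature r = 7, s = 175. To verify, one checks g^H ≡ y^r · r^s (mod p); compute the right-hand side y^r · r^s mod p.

263^2 = 69169 ≡ 381
263^4 ≡ 381^2 = 145161 ≡ 469
7 = 4 + 2 + 1, so 263^7 ≡ 469·381·263 ≡ 550 (mod 593)
7^2 = 49
7^4 ≡ 49^2 = 2401 ≡ 29
7^8 ≡ 29^2 = 841 ≡ 248
7^16 ≡ 248^2 = 61504 ≡ 425
7^32 ≡ 425^2 = 180625 ≡ 353
7^64 ≡ 353^2 = 124609 ≡ 79
7^128 ≡ 79^2 = 6241 ≡ 311
175 = 128 + 32 + 8 + 4 + 2 + 1, so 7^175 ≡ 311·353·248·29·49·7 ≡ 500 (mod 593)
y^r · r^s ≡ 550·500 = 275000 ≡ 441 (mod 593)

441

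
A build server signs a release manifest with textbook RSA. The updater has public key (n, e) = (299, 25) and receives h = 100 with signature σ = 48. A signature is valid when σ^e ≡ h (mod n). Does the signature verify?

σ^25 mod 299 = 100
100 = h, so the signature checks out.

verifies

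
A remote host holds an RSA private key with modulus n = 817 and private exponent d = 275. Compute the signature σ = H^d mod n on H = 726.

283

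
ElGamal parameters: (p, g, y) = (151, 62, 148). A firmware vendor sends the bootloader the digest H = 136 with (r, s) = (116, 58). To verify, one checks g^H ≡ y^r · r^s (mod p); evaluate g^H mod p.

62^2 = 3844 ≡ 69
62^4 ≡ 69^2 = 4761 ≡ 80
62^8 ≡ 80^2 = 6400 ≡ 58
62^16 ≡ 58^2 = 3364 ≡ 42
62^32 ≡ 42^2 = 1764 ≡ 103
62^64 ≡ 103^2 = 10609 ≡ 39
62^128 ≡ 39^2 = 1521 ≡ 11
136 = 128 + 8, so 62^136 ≡ 11·58 ≡ 34 (mod 151)

34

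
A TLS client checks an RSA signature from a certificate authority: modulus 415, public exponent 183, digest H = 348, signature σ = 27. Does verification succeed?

passes

σ^2 ≡ 27^2 = 729 ≡ 314
σ^4 ≡ 314^2 = 98596 ≡ 241
σ^8 ≡ 241^2 = 58081 ≡ 396
σ^16 ≡ 396^2 = 156816 ≡ 361
σ^32 ≡ 361^2 = 130321 ≡ 11
σ^64 ≡ 11^2 = 121
σ^128 ≡ 121^2 = 14641 ≡ 116
183 = 128 + 32 + 16 + 4 + 2 + 1, so σ^183 ≡ 116·11·361·241·314·27 ≡ 348 (mod 415)
σ^183 mod 415 = 348 matches H.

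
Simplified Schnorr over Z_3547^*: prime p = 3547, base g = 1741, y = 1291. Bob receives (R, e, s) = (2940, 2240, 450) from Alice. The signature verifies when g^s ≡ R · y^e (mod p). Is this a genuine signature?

genuine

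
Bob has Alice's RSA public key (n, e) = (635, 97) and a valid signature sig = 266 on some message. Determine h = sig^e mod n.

sig^97 mod 635 = 56

56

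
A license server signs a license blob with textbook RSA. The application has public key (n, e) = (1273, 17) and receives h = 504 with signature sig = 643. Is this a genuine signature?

forged

sig^2 ≡ 643^2 = 413449 ≡ 997
sig^4 ≡ 997^2 = 994009 ≡ 1069
sig^8 ≡ 1069^2 = 1142761 ≡ 880
sig^16 ≡ 880^2 = 774400 ≡ 416
17 = 16 + 1, so sig^17 ≡ 416·643 ≡ 158 (mod 1273)
158 ≠ 504, so verification fails.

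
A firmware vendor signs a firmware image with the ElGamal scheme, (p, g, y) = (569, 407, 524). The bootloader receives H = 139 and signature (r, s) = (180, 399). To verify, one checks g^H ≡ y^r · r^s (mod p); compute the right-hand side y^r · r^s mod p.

128

524^2 = 274576 ≡ 318
524^4 ≡ 318^2 = 101124 ≡ 411
524^8 ≡ 411^2 = 168921 ≡ 497
524^16 ≡ 497^2 = 247009 ≡ 63
524^32 ≡ 63^2 = 3969 ≡ 555
524^64 ≡ 555^2 = 308025 ≡ 196
524^128 ≡ 196^2 = 38416 ≡ 293
180 = 128 + 32 + 16 + 4, so 524^180 ≡ 293·555·63·411 ≡ 437 (mod 569)
180^2 = 32400 ≡ 536
180^4 ≡ 536^2 = 287296 ≡ 520
180^8 ≡ 520^2 = 270400 ≡ 125
180^16 ≡ 125^2 = 15625 ≡ 262
180^32 ≡ 262^2 = 68644 ≡ 364
180^64 ≡ 364^2 = 132496 ≡ 488
180^128 ≡ 488^2 = 238144 ≡ 302
180^256 ≡ 302^2 = 91204 ≡ 164
399 = 256 + 128 + 8 + 4 + 2 + 1, so 180^399 ≡ 164·302·125·520·536·180 ≡ 68 (mod 569)
y^r · r^s ≡ 437·68 = 29716 ≡ 128 (mod 569)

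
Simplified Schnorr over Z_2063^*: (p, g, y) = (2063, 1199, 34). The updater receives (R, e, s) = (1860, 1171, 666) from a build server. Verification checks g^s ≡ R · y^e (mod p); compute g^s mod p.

1299

Squares mod 2063: 1199^1≡1199, 1199^2≡1753, 1199^4≡1202, 1199^8≡704, 1199^16≡496, 1199^32≡519, 1199^64≡1171, 1199^128≡1409, 1199^256≡675, 1199^512≡1765
666 = 512 + 128 + 16 + 8 + 2, so 1199^666 ≡ 1765·1409·496·704·1753 ≡ 1299 (mod 2063)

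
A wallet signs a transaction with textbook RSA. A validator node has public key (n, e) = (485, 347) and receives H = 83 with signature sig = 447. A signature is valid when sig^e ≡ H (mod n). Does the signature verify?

verifies

sig^2 ≡ 447^2 = 199809 ≡ 474
sig^4 ≡ 474^2 = 224676 ≡ 121
sig^8 ≡ 121^2 = 14641 ≡ 91
sig^16 ≡ 91^2 = 8281 ≡ 36
sig^32 ≡ 36^2 = 1296 ≡ 326
sig^64 ≡ 326^2 = 106276 ≡ 61
sig^128 ≡ 61^2 = 3721 ≡ 326
sig^256 ≡ 326^2 = 106276 ≡ 61
347 = 256 + 64 + 16 + 8 + 2 + 1, so sig^347 ≡ 61·61·36·91·474·447 ≡ 83 (mod 485)
sig^347 mod 485 = 83 matches H.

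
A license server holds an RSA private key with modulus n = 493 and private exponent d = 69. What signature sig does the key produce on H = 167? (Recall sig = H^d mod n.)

352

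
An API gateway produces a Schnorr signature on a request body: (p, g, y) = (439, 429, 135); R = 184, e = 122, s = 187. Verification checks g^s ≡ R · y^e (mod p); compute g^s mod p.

Squares mod 439: 429^1≡429, 429^2≡100, 429^4≡342, 429^8≡190, 429^16≡102, 429^32≡307, 429^64≡303, 429^128≡58
187 = 128 + 32 + 16 + 8 + 2 + 1, so 429^187 ≡ 58·307·102·190·100·429 ≡ 296 (mod 439)

296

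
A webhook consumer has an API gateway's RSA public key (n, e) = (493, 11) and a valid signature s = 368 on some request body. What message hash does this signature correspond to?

s^2 ≡ 368^2 = 135424 ≡ 342
s^4 ≡ 342^2 = 116964 ≡ 123
s^8 ≡ 123^2 = 15129 ≡ 339
11 = 8 + 2 + 1, so s^11 ≡ 339·342·368 ≡ 471 (mod 493)

471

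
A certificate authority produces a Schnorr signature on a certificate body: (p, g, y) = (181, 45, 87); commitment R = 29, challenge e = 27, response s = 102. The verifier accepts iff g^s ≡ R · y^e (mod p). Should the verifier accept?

g^s mod p:
45^102 mod 181 = 5
R · y^e mod p:
87^27 mod 181 = 125
29·125 = 3625 ≡ 5 (mod 181)
5 ≡ 5 (mod 181); signature holds.

accept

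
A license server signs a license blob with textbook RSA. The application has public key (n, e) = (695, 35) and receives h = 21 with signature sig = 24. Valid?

sig^2 ≡ 24^2 = 576
sig^4 ≡ 576^2 = 331776 ≡ 261
sig^8 ≡ 261^2 = 68121 ≡ 11
sig^16 ≡ 11^2 = 121
sig^32 ≡ 121^2 = 14641 ≡ 46
35 = 32 + 2 + 1, so sig^35 ≡ 46·576·24 ≡ 674 (mod 695)
674 ≠ 21, so verification fails.

no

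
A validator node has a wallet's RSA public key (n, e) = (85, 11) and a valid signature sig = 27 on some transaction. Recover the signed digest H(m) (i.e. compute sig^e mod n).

3

sig^11 mod 85 = 3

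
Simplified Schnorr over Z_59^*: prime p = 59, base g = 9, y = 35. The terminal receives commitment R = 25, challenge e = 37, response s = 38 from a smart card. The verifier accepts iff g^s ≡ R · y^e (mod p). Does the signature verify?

verifies

g^s mod p:
9^38 mod 59 = 57
R · y^e mod p:
35^37 mod 59 = 7
25·7 = 175 ≡ 57 (mod 59)
57 ≡ 57 (mod 59); signature holds.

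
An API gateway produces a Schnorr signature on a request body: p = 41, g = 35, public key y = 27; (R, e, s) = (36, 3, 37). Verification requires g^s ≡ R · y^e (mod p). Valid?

yes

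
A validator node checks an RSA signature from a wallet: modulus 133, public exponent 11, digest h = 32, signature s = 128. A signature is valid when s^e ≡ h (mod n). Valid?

yes

Squares mod 133: s^1≡128, s^2≡25, s^4≡93, s^8≡4
11 = 8 + 2 + 1, so s^11 ≡ 4·25·128 ≡ 32 (mod 133)
32 = h, so the signature checks out.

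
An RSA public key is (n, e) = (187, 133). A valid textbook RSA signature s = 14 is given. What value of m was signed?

s^2 ≡ 14^2 = 196 ≡ 9
s^4 ≡ 9^2 = 81
s^8 ≡ 81^2 = 6561 ≡ 16
s^16 ≡ 16^2 = 256 ≡ 69
s^32 ≡ 69^2 = 4761 ≡ 86
s^64 ≡ 86^2 = 7396 ≡ 103
s^128 ≡ 103^2 = 10609 ≡ 137
133 = 128 + 4 + 1, so s^133 ≡ 137·81·14 ≡ 148 (mod 187)

148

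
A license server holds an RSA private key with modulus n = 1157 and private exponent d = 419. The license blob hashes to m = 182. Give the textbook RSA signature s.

182

Squares mod 1157: m^1≡182, m^2≡728, m^4≡78, m^8≡299, m^16≡312, m^32≡156, m^64≡39, m^128≡364, m^256≡598
419 = 256 + 128 + 32 + 2 + 1, so m^419 ≡ 598·364·156·728·182 ≡ 182 (mod 1157)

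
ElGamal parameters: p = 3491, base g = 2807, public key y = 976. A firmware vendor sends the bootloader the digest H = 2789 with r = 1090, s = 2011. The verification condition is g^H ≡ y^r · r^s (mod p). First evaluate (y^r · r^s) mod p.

114

Squares mod 3491: 976^1≡976, 976^2≡3024, 976^4≡1647, 976^8≡102, 976^16≡3422, 976^32≡1270, 976^64≡58, 976^128≡3364, 976^256≡2165, 976^512≡2303, 976^1024≡980
1090 = 1024 + 64 + 2, so 976^1090 ≡ 980·58·3024 ≡ 1284 (mod 3491)
Squares mod 3491: 1090^1≡1090, 1090^2≡1160, 1090^4≡1565, 1090^8≡2034, 1090^16≡321, 1090^32≡1802, 1090^64≡574, 1090^128≡1322, 1090^256≡2184, 1090^512≡1150, 1090^1024≡2902
2011 = 1024 + 512 + 256 + 128 + 64 + 16 + 8 + 2 + 1, so 1090^2011 ≡ 2902·1150·2184·1322·574·321·2034·1160·1090 ≡ 2757 (mod 3491)
y^r · r^s ≡ 1284·2757 = 3539988 ≡ 114 (mod 3491)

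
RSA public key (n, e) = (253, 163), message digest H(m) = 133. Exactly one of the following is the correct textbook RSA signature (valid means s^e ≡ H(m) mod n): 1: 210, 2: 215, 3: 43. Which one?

1

Candidate 1: Squares mod 253: 210^1≡210, 210^2≡78, 210^4≡12, 210^8≡144, 210^16≡243, 210^32≡100, 210^64≡133, 210^128≡232; 163 = 128 + 32 + 2 + 1, so 210^163 ≡ 232·100·78·210 ≡ 133 (mod 253)
  → matches H(m) = 133
Candidate 2: Squares mod 253: 215^1≡215, 215^2≡179, 215^4≡163, 215^8≡4, 215^16≡16, 215^32≡3, 215^64≡9, 215^128≡81; 163 = 128 + 32 + 2 + 1, so 215^163 ≡ 81·3·179·215 ≡ 216 (mod 253)
Candidate 3: Squares mod 253: 43^1≡43, 43^2≡78, 43^4≡12, 43^8≡144, 43^16≡243, 43^32≡100, 43^64≡133, 43^128≡232; 163 = 128 + 32 + 2 + 1, so 43^163 ≡ 232·100·78·43 ≡ 120 (mod 253)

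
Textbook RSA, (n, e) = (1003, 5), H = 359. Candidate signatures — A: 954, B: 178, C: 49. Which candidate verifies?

Candidate A: 954^5 mod 1003 = 644
Candidate B: 178^5 mod 1003 = 60
Candidate C: 49^5 mod 1003 = 359
  → matches H = 359

C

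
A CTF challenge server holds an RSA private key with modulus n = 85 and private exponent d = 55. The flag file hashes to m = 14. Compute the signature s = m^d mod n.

m^2 ≡ 14^2 = 196 ≡ 26
m^4 ≡ 26^2 = 676 ≡ 81
m^8 ≡ 81^2 = 6561 ≡ 16
m^16 ≡ 16^2 = 256 ≡ 1
m^32 ≡ 1^2 = 1
55 = 32 + 16 + 4 + 2 + 1, so m^55 ≡ 1·1·81·26·14 ≡ 74 (mod 85)

74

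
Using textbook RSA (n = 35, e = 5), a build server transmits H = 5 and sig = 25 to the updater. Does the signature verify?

sig^2 ≡ 25^2 = 625 ≡ 30
sig^4 ≡ 30^2 = 900 ≡ 25
5 = 4 + 1, so sig^5 ≡ 25·25 ≡ 30 (mod 35)
30 ≠ 5, so verification fails.

does not verify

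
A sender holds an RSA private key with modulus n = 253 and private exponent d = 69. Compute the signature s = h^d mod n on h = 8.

29

h^2 ≡ 8^2 = 64
h^4 ≡ 64^2 = 4096 ≡ 48
h^8 ≡ 48^2 = 2304 ≡ 27
h^16 ≡ 27^2 = 729 ≡ 223
h^32 ≡ 223^2 = 49729 ≡ 141
h^64 ≡ 141^2 = 19881 ≡ 147
69 = 64 + 4 + 1, so h^69 ≡ 147·48·8 ≡ 29 (mod 253)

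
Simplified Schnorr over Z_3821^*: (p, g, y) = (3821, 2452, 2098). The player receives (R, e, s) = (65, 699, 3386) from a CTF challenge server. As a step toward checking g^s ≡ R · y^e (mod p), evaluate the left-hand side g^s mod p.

Squares mod 3821: 2452^1≡2452, 2452^2≡1871, 2452^4≡605, 2452^8≡3030, 2452^16≡2858, 2452^32≡2687, 2452^64≡2100, 2452^128≡566, 2452^256≡3213, 2452^512≡2848, 2452^1024≡2942, 2452^2048≡799
3386 = 2048 + 1024 + 256 + 32 + 16 + 8 + 2, so 2452^3386 ≡ 799·2942·3213·2687·2858·3030·1871 ≡ 517 (mod 3821)

517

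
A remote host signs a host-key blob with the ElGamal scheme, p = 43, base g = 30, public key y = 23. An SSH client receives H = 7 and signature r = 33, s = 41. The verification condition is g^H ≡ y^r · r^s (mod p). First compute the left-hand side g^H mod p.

7

Squares mod 43: 30^1≡30, 30^2≡40, 30^4≡9
7 = 4 + 2 + 1, so 30^7 ≡ 9·40·30 ≡ 7 (mod 43)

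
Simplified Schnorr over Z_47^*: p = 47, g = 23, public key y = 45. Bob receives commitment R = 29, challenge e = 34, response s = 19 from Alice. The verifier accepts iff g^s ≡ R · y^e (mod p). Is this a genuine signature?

genuine

g^s mod p:
23^19 mod 47 = 31
R · y^e mod p:
45^34 mod 47 = 27
29·27 = 783 ≡ 31 (mod 47)
31 ≡ 31 (mod 47); signature holds.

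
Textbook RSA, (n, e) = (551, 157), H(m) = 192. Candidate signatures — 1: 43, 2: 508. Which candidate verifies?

2

Candidate 1: 43^2 = 1849 ≡ 196; 43^4 ≡ 196^2 = 38416 ≡ 397; 43^8 ≡ 397^2 = 157609 ≡ 23; 43^16 ≡ 23^2 = 529; 43^32 ≡ 529^2 = 279841 ≡ 484; 43^64 ≡ 484^2 = 234256 ≡ 81; 43^128 ≡ 81^2 = 6561 ≡ 500; 157 = 128 + 16 + 8 + 4 + 1, so 43^157 ≡ 500·529·23·397·43 ≡ 359 (mod 551)
Candidate 2: 508^2 = 258064 ≡ 196; 508^4 ≡ 196^2 = 38416 ≡ 397; 508^8 ≡ 397^2 = 157609 ≡ 23; 508^16 ≡ 23^2 = 529; 508^32 ≡ 529^2 = 279841 ≡ 484; 508^64 ≡ 484^2 = 234256 ≡ 81; 508^128 ≡ 81^2 = 6561 ≡ 500; 157 = 128 + 16 + 8 + 4 + 1, so 508^157 ≡ 500·529·23·397·508 ≡ 192 (mod 551)
  → matches H(m) = 192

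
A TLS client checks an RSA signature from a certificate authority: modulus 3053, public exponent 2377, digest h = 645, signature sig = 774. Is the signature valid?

sig^2 ≡ 774^2 = 599076 ≡ 688
sig^4 ≡ 688^2 = 473344 ≡ 129
sig^8 ≡ 129^2 = 16641 ≡ 1376
sig^16 ≡ 1376^2 = 1893376 ≡ 516
sig^32 ≡ 516^2 = 266256 ≡ 645
sig^64 ≡ 645^2 = 416025 ≡ 817
sig^128 ≡ 817^2 = 667489 ≡ 1935
sig^256 ≡ 1935^2 = 3744225 ≡ 1247
sig^512 ≡ 1247^2 = 1555009 ≡ 1032
sig^1024 ≡ 1032^2 = 1065024 ≡ 2580
sig^2048 ≡ 2580^2 = 6656400 ≡ 860
2377 = 2048 + 256 + 64 + 8 + 1, so sig^2377 ≡ 860·1247·817·1376·774 ≡ 645 (mod 3053)
645 = h, so the signature checks out.

valid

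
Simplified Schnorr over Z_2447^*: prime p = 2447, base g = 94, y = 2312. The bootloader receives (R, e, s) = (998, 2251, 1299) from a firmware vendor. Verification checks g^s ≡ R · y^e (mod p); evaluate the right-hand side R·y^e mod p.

540

Squares mod 2447: 2312^1≡2312, 2312^2≡1096, 2312^4≡2186, 2312^8≡2052, 2312^16≡1864, 2312^32≡2203, 2312^64≡808, 2312^128≡1962, 2312^256≡313, 2312^512≡89, 2312^1024≡580, 2312^2048≡1161
2251 = 2048 + 128 + 64 + 8 + 2 + 1, so 2312^2251 ≡ 1161·1962·808·2052·1096·2312 ≡ 334 (mod 2447)
R · y^e ≡ 998·334 = 333332 ≡ 540 (mod 2447)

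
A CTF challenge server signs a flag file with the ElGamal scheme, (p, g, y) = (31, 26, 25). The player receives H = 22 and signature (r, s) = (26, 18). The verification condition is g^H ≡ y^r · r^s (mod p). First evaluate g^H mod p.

5

26^2 = 676 ≡ 25
26^4 ≡ 25^2 = 625 ≡ 5
26^8 ≡ 5^2 = 25
26^16 ≡ 25^2 = 625 ≡ 5
22 = 16 + 4 + 2, so 26^22 ≡ 5·5·25 ≡ 5 (mod 31)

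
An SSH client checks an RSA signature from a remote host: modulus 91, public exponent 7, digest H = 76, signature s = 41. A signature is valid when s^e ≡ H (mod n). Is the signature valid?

valid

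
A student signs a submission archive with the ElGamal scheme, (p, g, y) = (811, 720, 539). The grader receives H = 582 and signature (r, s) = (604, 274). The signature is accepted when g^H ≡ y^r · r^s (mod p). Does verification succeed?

fails

Left side g^H mod p:
720^2 = 518400 ≡ 171
720^4 ≡ 171^2 = 29241 ≡ 45
720^8 ≡ 45^2 = 2025 ≡ 403
720^16 ≡ 403^2 = 162409 ≡ 209
720^32 ≡ 209^2 = 43681 ≡ 698
720^64 ≡ 698^2 = 487204 ≡ 604
720^128 ≡ 604^2 = 364816 ≡ 677
720^256 ≡ 677^2 = 458329 ≡ 114
720^512 ≡ 114^2 = 12996 ≡ 20
582 = 512 + 64 + 4 + 2, so 720^582 ≡ 20·604·45·171 ≡ 402 (mod 811)
Right side y^r · r^s mod p:
539^2 = 290521 ≡ 183
539^4 ≡ 183^2 = 33489 ≡ 238
539^8 ≡ 238^2 = 56644 ≡ 685
539^16 ≡ 685^2 = 469225 ≡ 467
539^32 ≡ 467^2 = 218089 ≡ 741
539^64 ≡ 741^2 = 549081 ≡ 34
539^128 ≡ 34^2 = 1156 ≡ 345
539^256 ≡ 345^2 = 119025 ≡ 619
539^512 ≡ 619^2 = 383161 ≡ 369
604 = 512 + 64 + 16 + 8 + 4, so 539^604 ≡ 369·34·467·685·238 ≡ 365 (mod 811)
604^2 = 364816 ≡ 677
604^4 ≡ 677^2 = 458329 ≡ 114
604^8 ≡ 114^2 = 12996 ≡ 20
604^16 ≡ 20^2 = 400
604^32 ≡ 400^2 = 160000 ≡ 233
604^64 ≡ 233^2 = 54289 ≡ 763
604^128 ≡ 763^2 = 582169 ≡ 682
604^256 ≡ 682^2 = 465124 ≡ 421
274 = 256 + 16 + 2, so 604^274 ≡ 421·400·677 ≡ 475 (mod 811)
365·475 = 173375 ≡ 632 (mod 811)
402 ≠ 632, so verification fails.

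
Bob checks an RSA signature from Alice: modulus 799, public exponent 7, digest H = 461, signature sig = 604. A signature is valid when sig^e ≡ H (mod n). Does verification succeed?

Squares mod 799: sig^1≡604, sig^2≡472, sig^4≡662
7 = 4 + 2 + 1, so sig^7 ≡ 662·472·604 ≡ 461 (mod 799)
Since 461 equals the digest 461, verification succeeds.

passes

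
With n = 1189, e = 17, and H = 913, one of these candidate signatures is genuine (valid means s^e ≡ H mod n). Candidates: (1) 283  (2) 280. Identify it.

2

Candidate 1: Squares mod 1189: 283^1≡283, 283^2≡426, 283^4≡748, 283^8≡674, 283^16≡78; 17 = 16 + 1, so 283^17 ≡ 78·283 ≡ 672 (mod 1189)
Candidate 2: Squares mod 1189: 280^1≡280, 280^2≡1115, 280^4≡720, 280^8≡1185, 280^16≡16; 17 = 16 + 1, so 280^17 ≡ 16·280 ≡ 913 (mod 1189)
  → matches H = 913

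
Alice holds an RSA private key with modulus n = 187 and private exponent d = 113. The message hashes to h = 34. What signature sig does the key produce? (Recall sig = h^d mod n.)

34

h^2 ≡ 34^2 = 1156 ≡ 34
h^4 ≡ 34^2 = 1156 ≡ 34
h^8 ≡ 34^2 = 1156 ≡ 34
h^16 ≡ 34^2 = 1156 ≡ 34
h^32 ≡ 34^2 = 1156 ≡ 34
h^64 ≡ 34^2 = 1156 ≡ 34
113 = 64 + 32 + 16 + 1, so h^113 ≡ 34·34·34·34 ≡ 34 (mod 187)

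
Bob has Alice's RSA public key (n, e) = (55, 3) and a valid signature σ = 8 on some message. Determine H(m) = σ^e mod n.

17

σ^2 ≡ 8^2 = 64 ≡ 9
3 = 2 + 1, so σ^3 ≡ 9·8 ≡ 17 (mod 55)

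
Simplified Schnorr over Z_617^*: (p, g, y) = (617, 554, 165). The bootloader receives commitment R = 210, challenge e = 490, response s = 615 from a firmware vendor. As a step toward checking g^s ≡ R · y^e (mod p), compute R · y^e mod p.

165^490 mod 617 = 113
R · y^e ≡ 210·113 = 23730 ≡ 284 (mod 617)

284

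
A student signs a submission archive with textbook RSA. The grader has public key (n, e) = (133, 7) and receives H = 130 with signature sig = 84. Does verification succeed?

fails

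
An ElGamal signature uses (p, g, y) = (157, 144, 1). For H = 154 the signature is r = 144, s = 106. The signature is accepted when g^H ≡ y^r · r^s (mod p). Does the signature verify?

verifies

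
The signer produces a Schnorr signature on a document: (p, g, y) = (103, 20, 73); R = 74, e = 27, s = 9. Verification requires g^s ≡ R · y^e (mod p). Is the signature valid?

g^s mod p:
20^2 = 400 ≡ 91
20^4 ≡ 91^2 = 8281 ≡ 41
20^8 ≡ 41^2 = 1681 ≡ 33
9 = 8 + 1, so 20^9 ≡ 33·20 ≡ 42 (mod 103)
R · y^e mod p:
73^2 = 5329 ≡ 76
73^4 ≡ 76^2 = 5776 ≡ 8
73^8 ≡ 8^2 = 64
73^16 ≡ 64^2 = 4096 ≡ 79
27 = 16 + 8 + 2 + 1, so 73^27 ≡ 79·64·76·73 ≡ 80 (mod 103)
74·80 = 5920 ≡ 49 (mod 103)
42 ≠ 49; the check fails.

invalid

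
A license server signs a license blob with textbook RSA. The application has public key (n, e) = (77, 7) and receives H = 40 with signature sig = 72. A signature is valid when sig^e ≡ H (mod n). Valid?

no

sig^2 ≡ 72^2 = 5184 ≡ 25
sig^4 ≡ 25^2 = 625 ≡ 9
7 = 4 + 2 + 1, so sig^7 ≡ 9·25·72 ≡ 30 (mod 77)
30 ≠ 40, so verification fails.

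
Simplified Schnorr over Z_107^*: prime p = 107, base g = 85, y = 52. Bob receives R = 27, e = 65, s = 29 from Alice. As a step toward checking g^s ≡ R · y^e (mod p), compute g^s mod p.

39

Squares mod 107: 85^1≡85, 85^2≡56, 85^4≡33, 85^8≡19, 85^16≡40
29 = 16 + 8 + 4 + 1, so 85^29 ≡ 40·19·33·85 ≡ 39 (mod 107)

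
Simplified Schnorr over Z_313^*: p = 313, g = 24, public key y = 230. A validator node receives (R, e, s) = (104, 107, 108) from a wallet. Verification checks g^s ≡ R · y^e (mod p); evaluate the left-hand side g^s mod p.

234

24^2 = 576 ≡ 263
24^4 ≡ 263^2 = 69169 ≡ 309
24^8 ≡ 309^2 = 95481 ≡ 16
24^16 ≡ 16^2 = 256
24^32 ≡ 256^2 = 65536 ≡ 119
24^64 ≡ 119^2 = 14161 ≡ 76
108 = 64 + 32 + 8 + 4, so 24^108 ≡ 76·119·16·309 ≡ 234 (mod 313)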